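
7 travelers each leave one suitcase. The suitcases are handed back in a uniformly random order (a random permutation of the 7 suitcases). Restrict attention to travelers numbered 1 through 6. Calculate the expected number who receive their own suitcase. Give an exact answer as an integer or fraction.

Let Xᵢ = 1 if person i gets their own suitcase. For each i, P(Xᵢ=1) = 1/7.
By linearity of expectation, E[X₁+…+X_6] = 6·(1/7) = 6/7.

6/7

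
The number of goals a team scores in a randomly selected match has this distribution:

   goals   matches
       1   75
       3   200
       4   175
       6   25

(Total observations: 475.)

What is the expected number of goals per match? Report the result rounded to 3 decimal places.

Total = 475, so P(goals=1) = 75/475, etc.
E[X] = (3/19)·1 + (8/19)·3 + (7/19)·4 + (1/19)·6
     = 61/19 ≈ 3.211

3.211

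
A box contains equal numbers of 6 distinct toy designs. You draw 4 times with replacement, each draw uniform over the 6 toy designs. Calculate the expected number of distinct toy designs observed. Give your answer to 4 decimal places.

3.1065

Let Xⱼ=1 if type j appears at least once. P(Xⱼ=1) = 1 − ((6−1)/6)^4 = 671/1296.
E[#distinct] = 6·671/1296 = 671/216.
≈ 3.1065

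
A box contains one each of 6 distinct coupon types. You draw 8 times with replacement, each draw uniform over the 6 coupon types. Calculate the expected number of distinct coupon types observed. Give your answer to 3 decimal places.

Let Xⱼ=1 if type j appears at least once. P(Xⱼ=1) = 1 − ((6−1)/6)^8 = 1288991/1679616.
E[#distinct] = 6·1288991/1679616 = 1288991/279936.
≈ 4.605

4.605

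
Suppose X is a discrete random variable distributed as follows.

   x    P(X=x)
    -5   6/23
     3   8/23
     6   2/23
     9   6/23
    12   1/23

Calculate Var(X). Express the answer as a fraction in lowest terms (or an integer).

E[X] = (6/23)·(-5) + (8/23)·3 + (2/23)·6 + (6/23)·9 + (1/23)·12 = 72/23
E[X²] = (6/23)·25 + (8/23)·9 + (2/23)·36 + (6/23)·81 + (1/23)·144 = 924/23
Var(X) = 924/23 − (72/23)² = 16068/529

16068/529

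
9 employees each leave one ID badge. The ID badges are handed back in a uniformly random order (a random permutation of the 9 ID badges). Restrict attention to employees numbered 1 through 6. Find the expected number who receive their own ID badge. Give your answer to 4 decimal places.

0.6667

Let Xᵢ = 1 if person i gets their own ID badge. For each i, P(Xᵢ=1) = 1/9.
By linearity of expectation, E[X₁+…+X_6] = 6·(1/9) = 2/3.
≈ 0.6667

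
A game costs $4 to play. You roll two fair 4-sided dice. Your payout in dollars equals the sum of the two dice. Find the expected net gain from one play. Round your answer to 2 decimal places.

$1.00

Distribution of the sum of the two dice: 2 w.p. 1/16, 3 w.p. 1/8, 4 w.p. 3/16, 5 w.p. 1/4, 6 w.p. 3/16, 7 w.p. 1/8, …
E[payout] = (1/16)·2 + (1/8)·3 + (3/16)·4 + (1/4)·5 + (3/16)·6 + (1/8)·7 + (1/16)·8 = 5
Expected profit = 5 − 4 = 1 ≈ $1.00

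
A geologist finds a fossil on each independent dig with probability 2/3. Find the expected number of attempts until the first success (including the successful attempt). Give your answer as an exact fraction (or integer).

For a geometric distribution, E[trials] = 1/p = 1/(2/3) = 3/2.

3/2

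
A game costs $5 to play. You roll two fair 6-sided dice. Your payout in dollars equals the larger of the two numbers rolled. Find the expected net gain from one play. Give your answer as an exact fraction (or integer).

Distribution of the larger of the two numbers rolled: 1 w.p. 1/36, 2 w.p. 1/12, 3 w.p. 5/36, 4 w.p. 7/36, 5 w.p. 1/4, 6 w.p. 11/36
E[payout] = (1/36)·1 + (1/12)·2 + (5/36)·3 + (7/36)·4 + (1/4)·5 + (11/36)·6 = 161/36
Expected profit = 161/36 − 5 = -19/36

-19/36 dollars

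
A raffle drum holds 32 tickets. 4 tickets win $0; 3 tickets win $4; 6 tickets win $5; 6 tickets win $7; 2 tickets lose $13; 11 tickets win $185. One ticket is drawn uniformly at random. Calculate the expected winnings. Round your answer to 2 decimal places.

$65.41

E[payout] = (4/32)·0 + (3/32)·4 + (6/32)·5 + (6/32)·7 + (2/32)·(-13) + (11/32)·185 = 2093/32
≈ $65.41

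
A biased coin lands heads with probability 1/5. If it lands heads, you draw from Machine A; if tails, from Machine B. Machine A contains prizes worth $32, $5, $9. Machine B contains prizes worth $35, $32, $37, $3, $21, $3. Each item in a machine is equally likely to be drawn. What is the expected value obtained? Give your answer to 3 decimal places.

$20.533

E[X | Machine A] = (32 + 5 + 9)/3 = 46/3
E[X | Machine B] = (35 + 32 + 37 + 3 + 21 + 3)/6 = 131/6
E[X] = (1/5)·46/3 + (4/5)·131/6 = 308/15 ≈ 20.533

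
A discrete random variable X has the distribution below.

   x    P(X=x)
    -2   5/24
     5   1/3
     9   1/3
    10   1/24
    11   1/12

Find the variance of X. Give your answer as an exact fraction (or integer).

E[X] = (5/24)·(-2) + (1/3)·5 + (1/3)·9 + (1/24)·10 + (1/12)·11 = 67/12
E[X²] = (5/24)·4 + (1/3)·25 + (1/3)·81 + (1/24)·100 + (1/12)·121 = 605/12
Var(X) = 605/12 − (67/12)² = 2771/144

2771/144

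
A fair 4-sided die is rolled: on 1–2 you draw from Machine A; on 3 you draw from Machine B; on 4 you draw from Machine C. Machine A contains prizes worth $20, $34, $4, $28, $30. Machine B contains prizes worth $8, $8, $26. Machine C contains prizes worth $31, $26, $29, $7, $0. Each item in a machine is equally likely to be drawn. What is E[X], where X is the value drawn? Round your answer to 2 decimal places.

E[X | Machine A] = (20 + 34 + 4 + 28 + 30)/5 = 116/5
E[X | Machine B] = (8 + 8 + 26)/3 = 14
E[X | Machine C] = (31 + 26 + 29 + 7 + 0)/5 = 93/5
E[X] = (1/2)·116/5 + (1/4)·14 + (1/4)·93/5 = 79/4 ≈ 19.75

$19.75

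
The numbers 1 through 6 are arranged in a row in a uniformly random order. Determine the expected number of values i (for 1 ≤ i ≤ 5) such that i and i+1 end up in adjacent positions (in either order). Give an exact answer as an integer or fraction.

5/3

For each i ∈ {1,…,5}, let Xᵢ = 1 if i and i+1 are adjacent. P(Xᵢ=1) = 2·(6−1)!/6! = 2/6.
By linearity, E[ΣXᵢ] = (5)·(2/6) = 5/3.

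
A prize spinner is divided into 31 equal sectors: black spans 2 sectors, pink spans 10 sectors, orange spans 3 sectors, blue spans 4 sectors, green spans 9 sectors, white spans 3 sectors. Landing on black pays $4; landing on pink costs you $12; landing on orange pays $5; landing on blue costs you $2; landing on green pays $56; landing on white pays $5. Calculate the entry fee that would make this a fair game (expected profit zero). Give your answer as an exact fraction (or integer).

E[payout] = (2/31)·4 + (10/31)·(-12) + (3/31)·5 + (4/31)·(-2) + (9/31)·56 + (3/31)·5 = 414/31
Fair fee = E[payout] = 414/31

414/31 dollars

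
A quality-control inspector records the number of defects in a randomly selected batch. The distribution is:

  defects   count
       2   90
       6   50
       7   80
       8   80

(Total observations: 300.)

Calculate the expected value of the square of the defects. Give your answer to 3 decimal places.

37.333

Total = 300, so P(defects=2) = 90/300, etc.
E[X²] = (3/10)·4 + (1/6)·36 + (4/15)·49 + (4/15)·64
     = 112/3 ≈ 37.333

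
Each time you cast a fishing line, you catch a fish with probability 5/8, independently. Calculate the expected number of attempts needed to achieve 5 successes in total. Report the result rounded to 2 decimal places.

8.00

By linearity (sum of 5 independent geometric waits), E[trials] = 5/p = 5/(5/8) = 8.
≈ 8.00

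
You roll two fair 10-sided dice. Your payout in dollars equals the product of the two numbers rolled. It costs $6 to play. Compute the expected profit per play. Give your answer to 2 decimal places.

$24.25

Distribution of the product of the two numbers rolled: 1 w.p. 1/100, 2 w.p. 1/50, 3 w.p. 1/50, 4 w.p. 3/100, 5 w.p. 1/50, 6 w.p. 1/25, …
E[payout] = (1/100)·1 + (1/50)·2 + (1/50)·3 + (3/100)·4 + (1/50)·5 + (1/25)·6 + (1/50)·7 + (1/25)·8 + (3/100)·9 + (1/25)·10 + (1/25)·12 + (1/50)·14 + (1/50)·15 + (3/100)·16 + (1/25)·18 + (1/25)·20 + (1/50)·21 + (1/25)·24 + (1/100)·25 + (1/50)·27 + (1/50)·28 + (1/25)·30 + (1/50)·32 + (1/50)·35 + (3/100)·36 + (1/25)·40 + (1/50)·42 + (1/50)·45 + (1/50)·48 + (1/100)·49 + (1/50)·50 + (1/50)·54 + (1/50)·56 + (1/50)·60 + (1/50)·63 + (1/100)·64 + (1/50)·70 + (1/50)·72 + (1/50)·80 + (1/100)·81 + (1/50)·90 + (1/100)·100 = 121/4
Expected profit = 121/4 − 6 = 97/4 ≈ $24.25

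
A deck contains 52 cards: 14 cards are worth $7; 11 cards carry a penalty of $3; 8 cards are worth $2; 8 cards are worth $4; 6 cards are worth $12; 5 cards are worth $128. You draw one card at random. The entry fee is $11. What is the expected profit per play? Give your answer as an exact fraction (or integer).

253/52 dollars

E[payout] = (14/52)·7 + (11/52)·(-3) + (8/52)·2 + (8/52)·4 + (6/52)·12 + (5/52)·128 = 825/52
Expected profit = 825/52 − 11 = 253/52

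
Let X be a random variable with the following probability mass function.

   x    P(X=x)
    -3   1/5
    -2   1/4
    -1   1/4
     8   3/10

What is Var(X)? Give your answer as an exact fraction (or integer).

E[X] = (1/5)·(-3) + (1/4)·(-2) + (1/4)·(-1) + (3/10)·8 = 21/20
E[X²] = (1/5)·9 + (1/4)·4 + (1/4)·1 + (3/10)·64 = 89/4
Var(X) = 89/4 − (21/20)² = 8459/400

8459/400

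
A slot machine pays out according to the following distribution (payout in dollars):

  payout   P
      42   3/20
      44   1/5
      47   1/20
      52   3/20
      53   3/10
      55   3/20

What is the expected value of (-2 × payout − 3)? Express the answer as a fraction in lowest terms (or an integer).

E[-2x-3] = (3/20)·(-87) + (1/5)·(-91) + (1/20)·(-97) + (3/20)·(-107) + (3/10)·(-109) + (3/20)·(-113)
     = -509/5

-509/5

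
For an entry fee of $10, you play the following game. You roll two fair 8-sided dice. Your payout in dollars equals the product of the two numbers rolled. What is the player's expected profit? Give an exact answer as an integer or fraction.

Distribution of the product of the two numbers rolled: 1 w.p. 1/64, 2 w.p. 1/32, 3 w.p. 1/32, 4 w.p. 3/64, 5 w.p. 1/32, 6 w.p. 1/16, …
E[payout] = (1/64)·1 + (1/32)·2 + (1/32)·3 + (3/64)·4 + (1/32)·5 + (1/16)·6 + (1/32)·7 + (1/16)·8 + (1/64)·9 + (1/32)·10 + (1/16)·12 + (1/32)·14 + (1/32)·15 + (3/64)·16 + (1/32)·18 + (1/32)·20 + (1/32)·21 + (1/16)·24 + (1/64)·25 + (1/32)·28 + (1/32)·30 + (1/32)·32 + (1/32)·35 + (1/64)·36 + (1/32)·40 + (1/32)·42 + (1/32)·48 + (1/64)·49 + (1/32)·56 + (1/64)·64 = 81/4
Expected profit = 81/4 − 10 = 41/4

41/4 dollars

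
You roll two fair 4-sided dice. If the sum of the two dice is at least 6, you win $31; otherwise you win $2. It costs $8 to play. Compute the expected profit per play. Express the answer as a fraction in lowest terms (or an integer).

E[payout] = (5/8)·2 + (3/8)·31 = 103/8
Expected profit = 103/8 − 8 = 39/8

39/8 dollars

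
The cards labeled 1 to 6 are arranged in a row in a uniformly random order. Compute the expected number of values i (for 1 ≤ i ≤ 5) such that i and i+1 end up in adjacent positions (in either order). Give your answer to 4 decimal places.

1.6667

For each i ∈ {1,…,5}, let Xᵢ = 1 if i and i+1 are adjacent. P(Xᵢ=1) = 2·(6−1)!/6! = 2/6.
By linearity, E[ΣXᵢ] = (5)·(2/6) = 5/3.
≈ 1.6667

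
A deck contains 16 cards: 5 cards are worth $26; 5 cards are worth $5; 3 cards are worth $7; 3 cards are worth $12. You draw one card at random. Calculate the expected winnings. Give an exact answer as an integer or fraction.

E[payout] = (5/16)·26 + (5/16)·5 + (3/16)·7 + (3/16)·12 = 53/4

53/4 dollars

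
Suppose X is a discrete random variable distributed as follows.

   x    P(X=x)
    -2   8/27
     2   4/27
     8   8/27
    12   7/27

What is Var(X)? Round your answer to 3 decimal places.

31.188

E[X] = (8/27)·(-2) + (4/27)·2 + (8/27)·8 + (7/27)·12 = 140/27
E[X²] = (8/27)·4 + (4/27)·4 + (8/27)·64 + (7/27)·144 = 1568/27
Var(X) = 1568/27 − (140/27)² = 22736/729 ≈ 31.188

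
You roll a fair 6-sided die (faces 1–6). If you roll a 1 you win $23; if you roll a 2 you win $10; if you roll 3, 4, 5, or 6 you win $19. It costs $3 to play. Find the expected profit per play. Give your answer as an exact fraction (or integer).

91/6 dollars

E[payout] = (1/6)·10 + (2/3)·19 + (1/6)·23 = 109/6
Expected profit = 109/6 − 3 = 91/6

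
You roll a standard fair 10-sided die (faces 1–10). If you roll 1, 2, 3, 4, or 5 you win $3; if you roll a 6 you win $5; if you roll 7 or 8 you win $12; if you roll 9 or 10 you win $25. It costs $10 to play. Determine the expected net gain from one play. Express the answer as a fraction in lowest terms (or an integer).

E[payout] = (1/2)·3 + (1/10)·5 + (1/5)·12 + (1/5)·25 = 47/5
Expected profit = 47/5 − 10 = -3/5

-3/5 dollars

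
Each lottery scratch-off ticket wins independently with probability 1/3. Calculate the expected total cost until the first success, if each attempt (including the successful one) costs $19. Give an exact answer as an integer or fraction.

E[#attempts] = 1/p = 3; E[cost] = 19·3 = 57.

$57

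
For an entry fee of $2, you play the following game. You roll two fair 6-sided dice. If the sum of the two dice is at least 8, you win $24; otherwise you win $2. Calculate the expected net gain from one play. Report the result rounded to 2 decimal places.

$9.17

E[payout] = (7/12)·2 + (5/12)·24 = 67/6
Expected profit = 67/6 − 2 = 55/6 ≈ $9.17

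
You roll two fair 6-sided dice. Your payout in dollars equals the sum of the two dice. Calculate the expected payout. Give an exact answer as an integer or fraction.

Distribution of the sum of the two dice: 2 w.p. 1/36, 3 w.p. 1/18, 4 w.p. 1/12, 5 w.p. 1/9, 6 w.p. 5/36, 7 w.p. 1/6, …
E[payout] = (1/36)·2 + (1/18)·3 + (1/12)·4 + (1/9)·5 + (5/36)·6 + (1/6)·7 + (5/36)·8 + (1/9)·9 + (1/12)·10 + (1/18)·11 + (1/36)·12 = 7

$7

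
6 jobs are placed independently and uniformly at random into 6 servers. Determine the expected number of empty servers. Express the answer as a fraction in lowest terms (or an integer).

15625/7776

Let Xⱼ=1 if server j is empty. P(Xⱼ=1) = ((6-1)/6)^6 = 15625/46656.
By linearity, E[#empty] = 6·15625/46656 = 15625/7776.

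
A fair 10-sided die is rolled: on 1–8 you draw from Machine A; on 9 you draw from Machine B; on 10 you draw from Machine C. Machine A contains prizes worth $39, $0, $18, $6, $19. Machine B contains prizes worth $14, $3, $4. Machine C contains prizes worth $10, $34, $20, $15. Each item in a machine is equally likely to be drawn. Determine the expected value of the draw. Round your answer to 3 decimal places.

$15.795

E[X | Machine A] = (39 + 0 + 18 + 6 + 19)/5 = 82/5
E[X | Machine B] = (14 + 3 + 4)/3 = 7
E[X | Machine C] = (10 + 34 + 20 + 15)/4 = 79/4
E[X] = (4/5)·82/5 + (1/10)·7 + (1/10)·79/4 = 3159/200 ≈ 15.795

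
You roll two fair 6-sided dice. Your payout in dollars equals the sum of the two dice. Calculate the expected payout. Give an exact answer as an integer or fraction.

Distribution of the sum of the two dice: 2 w.p. 1/36, 3 w.p. 1/18, 4 w.p. 1/12, 5 w.p. 1/9, 6 w.p. 5/36, 7 w.p. 1/6, …
E[payout] = (1/36)·2 + (1/18)·3 + (1/12)·4 + (1/9)·5 + (5/36)·6 + (1/6)·7 + (5/36)·8 + (1/9)·9 + (1/12)·10 + (1/18)·11 + (1/36)·12 = 7

$7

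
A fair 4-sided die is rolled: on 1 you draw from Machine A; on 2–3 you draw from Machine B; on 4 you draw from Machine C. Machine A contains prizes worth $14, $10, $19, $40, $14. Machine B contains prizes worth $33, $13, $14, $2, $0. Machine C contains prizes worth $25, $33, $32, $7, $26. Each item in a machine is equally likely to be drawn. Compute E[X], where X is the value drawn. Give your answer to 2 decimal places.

$17.20

E[X | Machine A] = (14 + 10 + 19 + 40 + 14)/5 = 97/5
E[X | Machine B] = (33 + 13 + 14 + 2 + 0)/5 = 62/5
E[X | Machine C] = (25 + 33 + 32 + 7 + 26)/5 = 123/5
E[X] = (1/4)·97/5 + (1/2)·62/5 + (1/4)·123/5 = 86/5 ≈ 17.20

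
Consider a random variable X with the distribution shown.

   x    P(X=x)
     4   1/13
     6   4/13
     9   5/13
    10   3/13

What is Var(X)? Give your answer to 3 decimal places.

3.763

E[X] = (1/13)·4 + (4/13)·6 + (5/13)·9 + (3/13)·10 = 103/13
E[X²] = (1/13)·16 + (4/13)·36 + (5/13)·81 + (3/13)·100 = 865/13
Var(X) = 865/13 − (103/13)² = 636/169 ≈ 3.763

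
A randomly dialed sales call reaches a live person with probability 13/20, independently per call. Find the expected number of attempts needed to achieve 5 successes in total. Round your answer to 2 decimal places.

By linearity (sum of 5 independent geometric waits), E[trials] = 5/p = 5/(13/20) = 100/13.
≈ 7.69

7.69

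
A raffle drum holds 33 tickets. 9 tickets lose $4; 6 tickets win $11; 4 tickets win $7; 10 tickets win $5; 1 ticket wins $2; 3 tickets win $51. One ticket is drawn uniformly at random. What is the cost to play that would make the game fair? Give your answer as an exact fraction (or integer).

263/33 dollars

E[payout] = (9/33)·(-4) + (6/33)·11 + (4/33)·7 + (10/33)·5 + (1/33)·2 + (3/33)·51 = 263/33
Fair fee = E[payout] = 263/33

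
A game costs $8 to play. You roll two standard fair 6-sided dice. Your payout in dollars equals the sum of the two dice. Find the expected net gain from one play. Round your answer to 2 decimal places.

-$1.00

Distribution of the sum of the two dice: 2 w.p. 1/36, 3 w.p. 1/18, 4 w.p. 1/12, 5 w.p. 1/9, 6 w.p. 5/36, 7 w.p. 1/6, …
E[payout] = (1/36)·2 + (1/18)·3 + (1/12)·4 + (1/9)·5 + (5/36)·6 + (1/6)·7 + (5/36)·8 + (1/9)·9 + (1/12)·10 + (1/18)·11 + (1/36)·12 = 7
Expected profit = 7 − 8 = -1 ≈ -$1.00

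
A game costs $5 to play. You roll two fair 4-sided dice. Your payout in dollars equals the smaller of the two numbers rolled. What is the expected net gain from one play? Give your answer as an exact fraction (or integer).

-25/8 dollars

Distribution of the smaller of the two numbers rolled: 1 w.p. 7/16, 2 w.p. 5/16, 3 w.p. 3/16, 4 w.p. 1/16
E[payout] = (7/16)·1 + (5/16)·2 + (3/16)·3 + (1/16)·4 = 15/8
Expected profit = 15/8 − 5 = -25/8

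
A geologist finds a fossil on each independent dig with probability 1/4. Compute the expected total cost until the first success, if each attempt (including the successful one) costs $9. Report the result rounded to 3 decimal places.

$36.000

E[#attempts] = 1/p = 4; E[cost] = 9·4 = 36.
≈ 36.000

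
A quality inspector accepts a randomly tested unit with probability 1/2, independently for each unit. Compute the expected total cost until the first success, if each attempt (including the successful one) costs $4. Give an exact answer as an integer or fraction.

E[#attempts] = 1/p = 2; E[cost] = 4·2 = 8.

$8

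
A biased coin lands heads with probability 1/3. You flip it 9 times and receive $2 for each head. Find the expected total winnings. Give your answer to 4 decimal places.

$6.0000

E[#heads] = 9·1/3 = 3 (linearity over flips).
E[winnings] = 2·3 = 6.
≈ 6.0000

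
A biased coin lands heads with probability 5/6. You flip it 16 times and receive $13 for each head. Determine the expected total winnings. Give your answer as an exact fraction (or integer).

520/3 dollars

E[#heads] = 16·5/6 = 40/3 (linearity over flips).
E[winnings] = 13·40/3 = 520/3.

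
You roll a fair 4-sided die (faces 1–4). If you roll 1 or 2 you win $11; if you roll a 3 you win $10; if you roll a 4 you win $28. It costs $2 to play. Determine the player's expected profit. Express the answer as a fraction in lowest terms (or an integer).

$13

E[payout] = (1/4)·10 + (1/2)·11 + (1/4)·28 = 15
Expected profit = 15 − 2 = 13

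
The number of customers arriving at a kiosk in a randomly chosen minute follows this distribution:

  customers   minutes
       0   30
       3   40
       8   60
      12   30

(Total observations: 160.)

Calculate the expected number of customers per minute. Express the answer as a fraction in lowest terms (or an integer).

Total = 160, so P(customers=0) = 30/160, etc.
E[X] = (3/16)·0 + (1/4)·3 + (3/8)·8 + (3/16)·12
     = 6

6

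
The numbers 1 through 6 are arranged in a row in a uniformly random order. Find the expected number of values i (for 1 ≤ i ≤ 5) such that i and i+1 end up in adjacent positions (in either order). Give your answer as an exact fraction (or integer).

5/3

For each i ∈ {1,…,5}, let Xᵢ = 1 if i and i+1 are adjacent. P(Xᵢ=1) = 2·(6−1)!/6! = 2/6.
By linearity, E[ΣXᵢ] = (5)·(2/6) = 5/3.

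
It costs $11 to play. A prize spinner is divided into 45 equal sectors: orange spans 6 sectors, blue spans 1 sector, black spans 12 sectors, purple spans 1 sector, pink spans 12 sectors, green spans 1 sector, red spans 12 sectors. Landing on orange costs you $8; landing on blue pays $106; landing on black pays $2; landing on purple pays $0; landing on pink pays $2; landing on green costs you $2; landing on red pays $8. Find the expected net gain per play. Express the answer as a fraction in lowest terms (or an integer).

-59/9 dollars

E[payout] = (6/45)·(-8) + (1/45)·106 + (12/45)·2 + (1/45)·0 + (12/45)·2 + (1/45)·(-2) + (12/45)·8 = 40/9
Expected profit = 40/9 − 11 = -59/9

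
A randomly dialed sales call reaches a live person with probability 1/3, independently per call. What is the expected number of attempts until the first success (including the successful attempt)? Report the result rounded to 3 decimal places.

3.000

For a geometric distribution, E[trials] = 1/p = 1/(1/3) = 3.
≈ 3.000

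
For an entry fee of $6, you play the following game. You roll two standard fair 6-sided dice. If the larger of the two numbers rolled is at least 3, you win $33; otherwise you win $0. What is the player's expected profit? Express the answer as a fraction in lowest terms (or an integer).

E[payout] = (1/9)·0 + (8/9)·33 = 88/3
Expected profit = 88/3 − 6 = 70/3

70/3 dollars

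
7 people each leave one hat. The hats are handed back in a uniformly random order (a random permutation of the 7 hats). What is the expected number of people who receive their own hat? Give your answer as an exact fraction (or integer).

Let Xᵢ = 1 if person i gets their own hat. For each i, P(Xᵢ=1) = 1/7.
By linearity of expectation, E[X₁+…+X_7] = 7·(1/7) = 1.

1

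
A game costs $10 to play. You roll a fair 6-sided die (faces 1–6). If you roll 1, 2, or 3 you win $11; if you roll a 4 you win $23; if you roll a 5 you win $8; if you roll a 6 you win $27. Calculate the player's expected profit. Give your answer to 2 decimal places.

E[payout] = (1/6)·8 + (1/2)·11 + (1/6)·23 + (1/6)·27 = 91/6
Expected profit = 91/6 − 10 = 31/6 ≈ $5.17

$5.17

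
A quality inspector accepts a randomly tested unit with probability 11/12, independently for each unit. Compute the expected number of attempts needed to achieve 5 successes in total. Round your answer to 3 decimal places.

5.455

By linearity (sum of 5 independent geometric waits), E[trials] = 5/p = 5/(11/12) = 60/11.
≈ 5.455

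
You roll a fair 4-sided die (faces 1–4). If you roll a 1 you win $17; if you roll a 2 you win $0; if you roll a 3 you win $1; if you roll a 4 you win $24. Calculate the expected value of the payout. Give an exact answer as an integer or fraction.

21/2 dollars

E[payout] = (1/4)·0 + (1/4)·1 + (1/4)·17 + (1/4)·24 = 21/2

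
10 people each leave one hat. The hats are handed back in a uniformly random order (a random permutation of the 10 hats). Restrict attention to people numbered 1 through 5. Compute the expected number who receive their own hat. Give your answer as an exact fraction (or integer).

1/2

Let Xᵢ = 1 if person i gets their own hat. For each i, P(Xᵢ=1) = 1/10.
By linearity of expectation, E[X₁+…+X_5] = 5·(1/10) = 1/2.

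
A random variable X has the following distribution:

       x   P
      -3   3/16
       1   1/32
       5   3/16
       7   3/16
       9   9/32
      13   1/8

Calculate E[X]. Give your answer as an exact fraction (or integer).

47/8

E[X] = (3/16)·(-3) + (1/32)·1 + (3/16)·5 + (3/16)·7 + (9/32)·9 + (1/8)·13
     = 47/8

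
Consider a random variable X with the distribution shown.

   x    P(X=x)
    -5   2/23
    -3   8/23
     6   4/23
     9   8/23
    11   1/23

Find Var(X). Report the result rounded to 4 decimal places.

34.9263

E[X] = (2/23)·(-5) + (8/23)·(-3) + (4/23)·6 + (8/23)·9 + (1/23)·11 = 73/23
E[X²] = (2/23)·25 + (8/23)·9 + (4/23)·36 + (8/23)·81 + (1/23)·121 = 45
Var(X) = 45 − (73/23)² = 18476/529 ≈ 34.9263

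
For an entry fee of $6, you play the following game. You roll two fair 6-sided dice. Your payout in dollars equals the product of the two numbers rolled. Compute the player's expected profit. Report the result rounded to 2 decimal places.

Distribution of the product of the two numbers rolled: 1 w.p. 1/36, 2 w.p. 1/18, 3 w.p. 1/18, 4 w.p. 1/12, 5 w.p. 1/18, 6 w.p. 1/9, …
E[payout] = (1/36)·1 + (1/18)·2 + (1/18)·3 + (1/12)·4 + (1/18)·5 + (1/9)·6 + (1/18)·8 + (1/36)·9 + (1/18)·10 + (1/9)·12 + (1/18)·15 + (1/36)·16 + (1/18)·18 + (1/18)·20 + (1/18)·24 + (1/36)·25 + (1/18)·30 + (1/36)·36 = 49/4
Expected profit = 49/4 − 6 = 25/4 ≈ $6.25

$6.25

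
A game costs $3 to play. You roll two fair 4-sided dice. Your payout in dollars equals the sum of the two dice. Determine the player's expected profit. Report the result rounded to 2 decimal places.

Distribution of the sum of the two dice: 2 w.p. 1/16, 3 w.p. 1/8, 4 w.p. 3/16, 5 w.p. 1/4, 6 w.p. 3/16, 7 w.p. 1/8, …
E[payout] = (1/16)·2 + (1/8)·3 + (3/16)·4 + (1/4)·5 + (3/16)·6 + (1/8)·7 + (1/16)·8 = 5
Expected profit = 5 − 3 = 2 ≈ $2.00

$2.00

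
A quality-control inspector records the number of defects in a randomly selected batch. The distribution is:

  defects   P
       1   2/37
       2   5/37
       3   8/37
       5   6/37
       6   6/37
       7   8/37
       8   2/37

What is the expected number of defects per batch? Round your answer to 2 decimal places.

4.70

E[X] = (2/37)·1 + (5/37)·2 + (8/37)·3 + (6/37)·5 + (6/37)·6 + (8/37)·7 + (2/37)·8
     = 174/37 ≈ 4.70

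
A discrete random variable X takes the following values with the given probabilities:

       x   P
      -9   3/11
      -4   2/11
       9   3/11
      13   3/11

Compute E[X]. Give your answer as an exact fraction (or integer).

E[X] = (3/11)·(-9) + (2/11)·(-4) + (3/11)·9 + (3/11)·13
     = 31/11

31/11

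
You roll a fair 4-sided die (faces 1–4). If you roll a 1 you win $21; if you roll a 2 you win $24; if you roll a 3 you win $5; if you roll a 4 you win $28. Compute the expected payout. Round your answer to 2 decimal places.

E[payout] = (1/4)·5 + (1/4)·21 + (1/4)·24 + (1/4)·28 = 39/2
≈ $19.50

$19.50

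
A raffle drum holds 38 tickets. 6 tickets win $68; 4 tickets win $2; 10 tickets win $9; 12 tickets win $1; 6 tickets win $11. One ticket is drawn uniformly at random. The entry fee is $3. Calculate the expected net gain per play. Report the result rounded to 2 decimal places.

E[payout] = (6/38)·68 + (4/38)·2 + (10/38)·9 + (12/38)·1 + (6/38)·11 = 292/19
Expected profit = 292/19 − 3 = 235/19 ≈ $12.37

$12.37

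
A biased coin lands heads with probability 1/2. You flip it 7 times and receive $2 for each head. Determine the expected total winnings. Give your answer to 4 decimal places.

E[#heads] = 7·1/2 = 7/2 (linearity over flips).
E[winnings] = 2·7/2 = 7.
≈ 7.0000

$7.0000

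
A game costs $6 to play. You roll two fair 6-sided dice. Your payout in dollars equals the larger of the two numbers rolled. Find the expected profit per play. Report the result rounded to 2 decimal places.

Distribution of the larger of the two numbers rolled: 1 w.p. 1/36, 2 w.p. 1/12, 3 w.p. 5/36, 4 w.p. 7/36, 5 w.p. 1/4, 6 w.p. 11/36
E[payout] = (1/36)·1 + (1/12)·2 + (5/36)·3 + (7/36)·4 + (1/4)·5 + (11/36)·6 = 161/36
Expected profit = 161/36 − 6 = -55/36 ≈ -$1.53

-$1.53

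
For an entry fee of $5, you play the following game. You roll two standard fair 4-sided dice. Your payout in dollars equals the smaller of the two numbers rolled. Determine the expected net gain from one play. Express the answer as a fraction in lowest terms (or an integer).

-25/8 dollars

Distribution of the smaller of the two numbers rolled: 1 w.p. 7/16, 2 w.p. 5/16, 3 w.p. 3/16, 4 w.p. 1/16
E[payout] = (7/16)·1 + (5/16)·2 + (3/16)·3 + (1/16)·4 = 15/8
Expected profit = 15/8 − 5 = -25/8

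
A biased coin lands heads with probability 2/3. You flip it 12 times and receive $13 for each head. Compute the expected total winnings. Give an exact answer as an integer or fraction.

$104

E[#heads] = 12·2/3 = 8 (linearity over flips).
E[winnings] = 13·8 = 104.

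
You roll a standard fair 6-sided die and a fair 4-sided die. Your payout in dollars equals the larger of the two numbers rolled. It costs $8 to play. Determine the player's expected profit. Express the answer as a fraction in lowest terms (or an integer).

-49/12 dollars

Distribution of the larger of the two numbers rolled: 1 w.p. 1/24, 2 w.p. 1/8, 3 w.p. 5/24, 4 w.p. 7/24, 5 w.p. 1/6, 6 w.p. 1/6
E[payout] = (1/24)·1 + (1/8)·2 + (5/24)·3 + (7/24)·4 + (1/6)·5 + (1/6)·6 = 47/12
Expected profit = 47/12 − 8 = -49/12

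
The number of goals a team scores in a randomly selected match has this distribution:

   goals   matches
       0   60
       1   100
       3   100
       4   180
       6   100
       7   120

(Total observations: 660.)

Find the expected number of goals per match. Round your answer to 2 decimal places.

3.88

Total = 660, so P(goals=0) = 60/660, etc.
E[X] = (1/11)·0 + (5/33)·1 + (5/33)·3 + (3/11)·4 + (5/33)·6 + (2/11)·7
     = 128/33 ≈ 3.88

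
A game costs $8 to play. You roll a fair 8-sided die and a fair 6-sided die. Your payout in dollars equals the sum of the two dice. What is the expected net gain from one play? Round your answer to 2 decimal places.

$0.00

Distribution of the sum of the two dice: 2 w.p. 1/48, 3 w.p. 1/24, 4 w.p. 1/16, 5 w.p. 1/12, 6 w.p. 5/48, 7 w.p. 1/8, …
E[payout] = (1/48)·2 + (1/24)·3 + (1/16)·4 + (1/12)·5 + (5/48)·6 + (1/8)·7 + (1/8)·8 + (1/8)·9 + (5/48)·10 + (1/12)·11 + (1/16)·12 + (1/24)·13 + (1/48)·14 = 8
Expected profit = 8 − 8 = 0 ≈ $0.00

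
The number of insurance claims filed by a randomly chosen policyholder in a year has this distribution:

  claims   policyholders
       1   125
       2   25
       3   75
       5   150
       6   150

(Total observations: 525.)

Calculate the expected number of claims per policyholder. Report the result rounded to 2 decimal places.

Total = 525, so P(claims=1) = 125/525, etc.
E[X] = (5/21)·1 + (1/21)·2 + (1/7)·3 + (2/7)·5 + (2/7)·6
     = 82/21 ≈ 3.90

3.90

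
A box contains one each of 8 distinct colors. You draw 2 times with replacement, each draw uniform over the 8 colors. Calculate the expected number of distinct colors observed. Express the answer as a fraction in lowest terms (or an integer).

15/8

Let Xⱼ=1 if type j appears at least once. P(Xⱼ=1) = 1 − ((8−1)/8)^2 = 15/64.
E[#distinct] = 8·15/64 = 15/8.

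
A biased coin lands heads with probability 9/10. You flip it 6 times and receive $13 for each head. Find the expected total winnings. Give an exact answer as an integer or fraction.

E[#heads] = 6·9/10 = 27/5 (linearity over flips).
E[winnings] = 13·27/5 = 351/5.

351/5 dollars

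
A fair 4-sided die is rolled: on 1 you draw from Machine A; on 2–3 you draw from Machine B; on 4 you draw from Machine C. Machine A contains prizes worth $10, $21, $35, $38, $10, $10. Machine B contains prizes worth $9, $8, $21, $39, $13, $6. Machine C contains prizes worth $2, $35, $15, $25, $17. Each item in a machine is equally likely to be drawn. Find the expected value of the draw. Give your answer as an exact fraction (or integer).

E[X | Machine A] = (10 + 21 + 35 + 38 + 10 + 10)/6 = 62/3
E[X | Machine B] = (9 + 8 + 21 + 39 + 13 + 6)/6 = 16
E[X | Machine C] = (2 + 35 + 15 + 25 + 17)/5 = 94/5
E[X] = (1/4)·62/3 + (1/2)·16 + (1/4)·94/5 = 268/15

268/15 dollars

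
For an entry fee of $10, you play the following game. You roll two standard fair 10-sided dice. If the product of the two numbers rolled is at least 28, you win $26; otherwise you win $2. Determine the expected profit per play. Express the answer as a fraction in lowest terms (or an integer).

14/5 dollars

E[payout] = (11/20)·2 + (9/20)·26 = 64/5
Expected profit = 64/5 − 10 = 14/5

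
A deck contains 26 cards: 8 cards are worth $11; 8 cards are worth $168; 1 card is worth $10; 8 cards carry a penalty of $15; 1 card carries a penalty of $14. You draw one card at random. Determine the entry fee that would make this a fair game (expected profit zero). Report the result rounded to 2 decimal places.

$50.31

E[payout] = (8/26)·11 + (8/26)·168 + (1/26)·10 + (8/26)·(-15) + (1/26)·(-14) = 654/13
Fair fee = E[payout] = 654/13 ≈ $50.31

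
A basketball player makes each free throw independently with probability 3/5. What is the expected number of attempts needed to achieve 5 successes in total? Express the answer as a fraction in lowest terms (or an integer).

By linearity (sum of 5 independent geometric waits), E[trials] = 5/p = 5/(3/5) = 25/3.

25/3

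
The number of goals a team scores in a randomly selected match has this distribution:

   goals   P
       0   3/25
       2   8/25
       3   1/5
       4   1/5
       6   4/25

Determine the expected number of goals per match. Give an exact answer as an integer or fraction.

E[X] = (3/25)·0 + (8/25)·2 + (1/5)·3 + (1/5)·4 + (4/25)·6
     = 3

3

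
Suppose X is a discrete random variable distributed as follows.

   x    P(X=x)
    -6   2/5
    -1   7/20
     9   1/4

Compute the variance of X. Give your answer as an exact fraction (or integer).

E[X] = (2/5)·(-6) + (7/20)·(-1) + (1/4)·9 = -1/2
E[X²] = (2/5)·36 + (7/20)·1 + (1/4)·81 = 35
Var(X) = 35 − (-1/2)² = 139/4

139/4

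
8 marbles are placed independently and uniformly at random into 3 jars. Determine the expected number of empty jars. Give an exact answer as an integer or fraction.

256/2187

Let Xⱼ=1 if jar j is empty. P(Xⱼ=1) = ((3-1)/3)^8 = 256/6561.
By linearity, E[#empty] = 3·256/6561 = 256/2187.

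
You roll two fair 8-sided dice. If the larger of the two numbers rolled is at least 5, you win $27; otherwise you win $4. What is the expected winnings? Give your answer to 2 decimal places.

E[payout] = (1/4)·4 + (3/4)·27 = 85/4
≈ $21.25

$21.25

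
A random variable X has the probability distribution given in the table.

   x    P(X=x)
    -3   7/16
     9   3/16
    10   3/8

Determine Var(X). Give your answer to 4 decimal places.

E[X] = (7/16)·(-3) + (3/16)·9 + (3/8)·10 = 33/8
E[X²] = (7/16)·9 + (3/16)·81 + (3/8)·100 = 453/8
Var(X) = 453/8 − (33/8)² = 2535/64 ≈ 39.6094

39.6094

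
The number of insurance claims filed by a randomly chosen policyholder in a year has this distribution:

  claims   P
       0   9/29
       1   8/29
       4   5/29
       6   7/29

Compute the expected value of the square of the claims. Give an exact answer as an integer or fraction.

340/29

E[X²] = (9/29)·0 + (8/29)·1 + (5/29)·16 + (7/29)·36
     = 340/29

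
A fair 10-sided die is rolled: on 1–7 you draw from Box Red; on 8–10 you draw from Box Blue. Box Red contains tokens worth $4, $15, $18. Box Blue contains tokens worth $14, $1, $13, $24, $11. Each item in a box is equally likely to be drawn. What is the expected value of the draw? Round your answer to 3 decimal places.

E[X | Box Red] = (4 + 15 + 18)/3 = 37/3
E[X | Box Blue] = (14 + 1 + 13 + 24 + 11)/5 = 63/5
E[X] = (7/10)·37/3 + (3/10)·63/5 = 931/75 ≈ 12.413

$12.413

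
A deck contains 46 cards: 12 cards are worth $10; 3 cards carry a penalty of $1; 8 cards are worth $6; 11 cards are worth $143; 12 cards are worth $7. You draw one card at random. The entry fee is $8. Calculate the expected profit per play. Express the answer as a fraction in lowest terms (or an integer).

E[payout] = (12/46)·10 + (3/46)·(-1) + (8/46)·6 + (11/46)·143 + (12/46)·7 = 911/23
Expected profit = 911/23 − 8 = 727/23

727/23 dollars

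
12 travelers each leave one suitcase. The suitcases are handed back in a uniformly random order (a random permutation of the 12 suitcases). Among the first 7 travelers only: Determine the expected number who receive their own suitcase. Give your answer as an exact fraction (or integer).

Let Xᵢ = 1 if person i gets their own suitcase. For each i, P(Xᵢ=1) = 1/12.
By linearity of expectation, E[X₁+…+X_7] = 7·(1/12) = 7/12.

7/12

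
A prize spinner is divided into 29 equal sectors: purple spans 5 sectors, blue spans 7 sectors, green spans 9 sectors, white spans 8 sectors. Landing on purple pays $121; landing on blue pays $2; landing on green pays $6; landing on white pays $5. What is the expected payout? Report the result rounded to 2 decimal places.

E[payout] = (5/29)·121 + (7/29)·2 + (9/29)·6 + (8/29)·5 = 713/29
≈ $24.59

$24.59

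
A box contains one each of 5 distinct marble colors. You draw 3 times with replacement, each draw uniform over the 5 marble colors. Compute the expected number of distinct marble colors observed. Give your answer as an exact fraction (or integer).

Let Xⱼ=1 if type j appears at least once. P(Xⱼ=1) = 1 − ((5−1)/5)^3 = 61/125.
E[#distinct] = 5·61/125 = 61/25.

61/25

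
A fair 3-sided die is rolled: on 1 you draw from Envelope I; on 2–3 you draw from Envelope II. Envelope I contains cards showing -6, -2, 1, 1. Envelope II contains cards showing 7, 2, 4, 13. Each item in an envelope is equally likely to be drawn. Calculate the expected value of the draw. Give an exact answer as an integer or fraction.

E[X | Envelope I] = (-6 − 2 + 1 + 1)/4 = -3/2
E[X | Envelope II] = (7 + 2 + 4 + 13)/4 = 13/2
E[X] = (1/3)·(-3/2) + (2/3)·13/2 = 23/6

23/6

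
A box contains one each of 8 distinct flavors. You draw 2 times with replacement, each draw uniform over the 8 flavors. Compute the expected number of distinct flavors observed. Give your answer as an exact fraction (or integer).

15/8

Let Xⱼ=1 if type j appears at least once. P(Xⱼ=1) = 1 − ((8−1)/8)^2 = 15/64.
E[#distinct] = 8·15/64 = 15/8.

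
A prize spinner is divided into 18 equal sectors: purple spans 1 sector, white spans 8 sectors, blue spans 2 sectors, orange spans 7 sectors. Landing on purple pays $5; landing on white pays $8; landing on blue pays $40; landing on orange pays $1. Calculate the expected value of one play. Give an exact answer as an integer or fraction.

E[payout] = (1/18)·5 + (8/18)·8 + (2/18)·40 + (7/18)·1 = 26/3

26/3 dollars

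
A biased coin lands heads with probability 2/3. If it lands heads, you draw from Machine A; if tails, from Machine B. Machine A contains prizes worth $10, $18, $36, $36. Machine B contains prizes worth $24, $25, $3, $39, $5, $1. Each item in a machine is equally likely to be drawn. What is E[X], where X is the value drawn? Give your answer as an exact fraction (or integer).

E[X | Machine A] = (10 + 18 + 36 + 36)/4 = 25
E[X | Machine B] = (24 + 25 + 3 + 39 + 5 + 1)/6 = 97/6
E[X] = (2/3)·25 + (1/3)·97/6 = 397/18

397/18 dollars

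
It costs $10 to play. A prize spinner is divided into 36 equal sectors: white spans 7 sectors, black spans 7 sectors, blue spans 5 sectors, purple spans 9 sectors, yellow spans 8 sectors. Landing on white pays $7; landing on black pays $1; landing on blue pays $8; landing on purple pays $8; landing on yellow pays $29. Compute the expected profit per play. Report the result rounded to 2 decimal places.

E[payout] = (7/36)·7 + (7/36)·1 + (5/36)·8 + (9/36)·8 + (8/36)·29 = 100/9
Expected profit = 100/9 − 10 = 10/9 ≈ $1.11

$1.11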